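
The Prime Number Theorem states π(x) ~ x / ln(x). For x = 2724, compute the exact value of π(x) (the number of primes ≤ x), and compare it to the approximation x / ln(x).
π(2724) = 397;  x/ln(x) ≈ 344.38;  relative error ≈ 13.25%.

Directly count primes up to 2724: π(2724) = 397. The PNT approximation gives 2724/ln(2724) ≈ 2724/7.90986 ≈ 344.38. Relative error (π(x) − x/ln(x)) / π(x) ≈ 13.25%; the approximation is known to undercount slightly (Li(x) is a better estimate).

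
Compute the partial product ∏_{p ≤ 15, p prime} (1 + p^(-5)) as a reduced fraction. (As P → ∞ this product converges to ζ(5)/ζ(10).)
∏ = 3142700502292816/3033799133990625

The primes p ≤ 15 are [2, 3, 5, 7, 11, 13]. For each, (1 + 1/p^5) = (p^5 + 1)/p^5. Multiplying these fractions over p ∈ [2, 3, 5, 7, 11, 13] gives 3142700502292816/3033799133990625. (In the limit P → ∞ this tends to ζ(5)/ζ(10).)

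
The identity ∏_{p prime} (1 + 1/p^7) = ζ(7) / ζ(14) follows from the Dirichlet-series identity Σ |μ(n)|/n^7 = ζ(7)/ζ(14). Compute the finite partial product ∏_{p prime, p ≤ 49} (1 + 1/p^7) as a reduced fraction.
∏ = 263853992248183929955588067841649958807762565359040660091503223132247928290282626850939575242745161896165376/261685269908462752626449098337825267072687203746267710284915637456014619560925349129829845059340019784340625

The primes p ≤ 49 are [2, 3, 5, 7, 11, 13, 17, 19, 23, 29, 31, 37, 41, 43, 47]. For each, (1 + 1/p^7) = (p^7 + 1)/p^7. Multiplying these fractions over p ∈ [2, 3, 5, 7, 11, 13, 17, 19, 23, 29, 31, 37, 41, 43, 47] gives 263853992248183929955588067841649958807762565359040660091503223132247928290282626850939575242745161896165376/261685269908462752626449098337825267072687203746267710284915637456014619560925349129829845059340019784340625. (In the limit P → ∞ this tends to ζ(7)/ζ(14).)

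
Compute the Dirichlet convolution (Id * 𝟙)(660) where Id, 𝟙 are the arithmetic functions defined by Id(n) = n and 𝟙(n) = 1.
(Id * 𝟙)(660) = 2016

Divisors of 660: [1, 2, 3, 4, 5, 6, 10, 11, 12, 15, 20, 22, 30, 33, 44, 55, 60, 66, 110, 132, 165, 220, 330, 660]. For each d | 660:
  d = 1: Id(1) · 𝟙(660/1) = 1 · 1 = 1
  d = 2: Id(2) · 𝟙(660/2) = 2 · 1 = 2
  d = 3: Id(3) · 𝟙(660/3) = 3 · 1 = 3
  d = 4: Id(4) · 𝟙(660/4) = 4 · 1 = 4
  d = 5: Id(5) · 𝟙(660/5) = 5 · 1 = 5
  d = 6: Id(6) · 𝟙(660/6) = 6 · 1 = 6
  d = 10: Id(10) · 𝟙(660/10) = 10 · 1 = 10
  d = 11: Id(11) · 𝟙(660/11) = 11 · 1 = 11
  d = 12: Id(12) · 𝟙(660/12) = 12 · 1 = 12
  d = 15: Id(15) · 𝟙(660/15) = 15 · 1 = 15
  d = 20: Id(20) · 𝟙(660/20) = 20 · 1 = 20
  d = 22: Id(22) · 𝟙(660/22) = 22 · 1 = 22
  d = 30: Id(30) · 𝟙(660/30) = 30 · 1 = 30
  d = 33: Id(33) · 𝟙(660/33) = 33 · 1 = 33
  d = 44: Id(44) · 𝟙(660/44) = 44 · 1 = 44
  d = 55: Id(55) · 𝟙(660/55) = 55 · 1 = 55
  d = 60: Id(60) · 𝟙(660/60) = 60 · 1 = 60
  d = 66: Id(66) · 𝟙(660/66) = 66 · 1 = 66
  d = 110: Id(110) · 𝟙(660/110) = 110 · 1 = 110
  d = 132: Id(132) · 𝟙(660/132) = 132 · 1 = 132
  d = 165: Id(165) · 𝟙(660/165) = 165 · 1 = 165
  d = 220: Id(220) · 𝟙(660/220) = 220 · 1 = 220
  d = 330: Id(330) · 𝟙(660/330) = 330 · 1 = 330
  d = 660: Id(660) · 𝟙(660/660) = 660 · 1 = 660
Summing: (Id * 𝟙)(660) = 1 + 2 + 3 + 4 + 5 + 6 + 10 + 11 + 12 + 15 + 20 + 22 + 30 + 33 + 44 + 55 + 60 + 66 + 110 + 132 + 165 + 220 + 330 + 660 = 2016.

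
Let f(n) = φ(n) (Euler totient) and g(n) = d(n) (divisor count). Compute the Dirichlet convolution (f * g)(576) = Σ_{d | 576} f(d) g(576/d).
(φ * d)(576) = 1651

Divisors of 576: [1, 2, 3, 4, 6, 8, 9, 12, 16, 18, 24, 32, 36, 48, 64, 72, 96, 144, 192, 288, 576]. For each d | 576:
  d = 1: φ(1) · d(576/1) = 1 · 21 = 21
  d = 2: φ(2) · d(576/2) = 1 · 18 = 18
  d = 3: φ(3) · d(576/3) = 2 · 14 = 28
  d = 4: φ(4) · d(576/4) = 2 · 15 = 30
  d = 6: φ(6) · d(576/6) = 2 · 12 = 24
  d = 8: φ(8) · d(576/8) = 4 · 12 = 48
  d = 9: φ(9) · d(576/9) = 6 · 7 = 42
  d = 12: φ(12) · d(576/12) = 4 · 10 = 40
  d = 16: φ(16) · d(576/16) = 8 · 9 = 72
  d = 18: φ(18) · d(576/18) = 6 · 6 = 36
  d = 24: φ(24) · d(576/24) = 8 · 8 = 64
  d = 32: φ(32) · d(576/32) = 16 · 6 = 96
  d = 36: φ(36) · d(576/36) = 12 · 5 = 60
  d = 48: φ(48) · d(576/48) = 16 · 6 = 96
  d = 64: φ(64) · d(576/64) = 32 · 3 = 96
  d = 72: φ(72) · d(576/72) = 24 · 4 = 96
  d = 96: φ(96) · d(576/96) = 32 · 4 = 128
  d = 144: φ(144) · d(576/144) = 48 · 3 = 144
  d = 192: φ(192) · d(576/192) = 64 · 2 = 128
  d = 288: φ(288) · d(576/288) = 96 · 2 = 192
  d = 576: φ(576) · d(576/576) = 192 · 1 = 192
Summing: (φ * d)(576) = 21 + 18 + 28 + 30 + 24 + 48 + 42 + 40 + 72 + 36 + 64 + 96 + 60 + 96 + 96 + 96 + 128 + 144 + 128 + 192 + 192 = 1651.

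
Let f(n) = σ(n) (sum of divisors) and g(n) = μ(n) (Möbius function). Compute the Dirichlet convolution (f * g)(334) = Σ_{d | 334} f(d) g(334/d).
(σ * μ)(334) = 334

Divisors of 334: [1, 2, 167, 334]. For each d | 334:
  d = 1: σ(1) · μ(334/1) = 1 · 1 = 1
  d = 2: σ(2) · μ(334/2) = 3 · -1 = -3
  d = 167: σ(167) · μ(334/167) = 168 · -1 = -168
  d = 334: σ(334) · μ(334/334) = 504 · 1 = 504
Summing: (σ * μ)(334) = 1 + -3 + -168 + 504 = 334.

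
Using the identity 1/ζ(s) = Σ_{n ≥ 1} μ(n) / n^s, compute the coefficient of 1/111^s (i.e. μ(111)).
μ(111) = 1

Factor n = 111 = 3 · 37. μ(n) = 0 if any exponent ≥ 2 (not squarefree); otherwise μ(n) = (−1)^{ω(n)} where ω(n) is the number of distinct prime factors. Applying: μ(111) = 1.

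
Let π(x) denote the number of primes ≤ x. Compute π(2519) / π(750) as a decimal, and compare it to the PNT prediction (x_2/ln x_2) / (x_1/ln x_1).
π(2519)/π(750) = 368/132 ≈ 2.7879;  PNT prediction ≈ 2.8391.

π(750) = 132 and π(2519) = 368, so π(2519)/π(750) ≈ 2.7879. The PNT-predicted ratio is (2519/ln(2519)) / (750/ln(750)) ≈ 2.8391. The two agree to within a few percent, as expected.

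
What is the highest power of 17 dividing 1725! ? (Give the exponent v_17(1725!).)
v_17(1725!) = 106

Legendre's formula: v_p(n!) = Σ_{k ≥ 1} ⌊n / p^k⌋. For p = 17, n = 1725, the terms are:
  ⌊1725/17^1⌋ = ⌊1725/17⌋ = 101
  ⌊1725/17^2⌋ = ⌊1725/289⌋ = 5
(the next term ⌊1725/17^3⌋ = 0, terminating the sum). Summing: v_17(1725!) = 101 + 5 = 106.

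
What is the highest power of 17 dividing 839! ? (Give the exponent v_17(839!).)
v_17(839!) = 51

Legendre's formula: v_p(n!) = Σ_{k ≥ 1} ⌊n / p^k⌋. For p = 17, n = 839, the terms are:
  ⌊839/17^1⌋ = ⌊839/17⌋ = 49
  ⌊839/17^2⌋ = ⌊839/289⌋ = 2
(the next term ⌊839/17^3⌋ = 0, terminating the sum). Summing: v_17(839!) = 49 + 2 = 51.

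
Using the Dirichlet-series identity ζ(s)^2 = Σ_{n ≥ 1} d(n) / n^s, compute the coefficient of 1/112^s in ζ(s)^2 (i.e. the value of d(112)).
d(112) = 10

ζ(s)^2 = (Σ 1/m^s)(Σ 1/k^s). The coefficient of 1/n^s in the product is the number of ordered pairs (m, k) with mk = n, which equals d(n). For n = 112, divisors are [1, 2, 4, 7, 8, 14, 16, 28, 56, 112], so d(112) = 10.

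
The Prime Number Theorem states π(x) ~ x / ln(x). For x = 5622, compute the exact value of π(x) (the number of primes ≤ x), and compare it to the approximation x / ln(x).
π(5622) = 738;  x/ln(x) ≈ 651.11;  relative error ≈ 11.77%.

Directly count primes up to 5622: π(5622) = 738. The PNT approximation gives 5622/ln(5622) ≈ 5622/8.63444 ≈ 651.11. Relative error (π(x) − x/ln(x)) / π(x) ≈ 11.77%; the approximation is known to undercount slightly (Li(x) is a better estimate).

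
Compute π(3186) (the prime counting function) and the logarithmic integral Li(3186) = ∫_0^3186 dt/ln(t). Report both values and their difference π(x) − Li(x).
π(3186) = 450;  Li(3186) ≈ 465.90;  π(x) − Li(x) ≈ -15.90.

Direct count of primes ≤ 3186 gives π(3186) = 450. Numerical evaluation of the logarithmic integral gives Li(3186) ≈ 465.90. The difference π(x) − Li(x) ≈ -15.90 is typically negative for small/moderate x (Li(x) overestimates), though Littlewood's theorem shows this sign changes infinitely often.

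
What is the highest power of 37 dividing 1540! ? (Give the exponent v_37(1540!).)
v_37(1540!) = 42

Legendre's formula: v_p(n!) = Σ_{k ≥ 1} ⌊n / p^k⌋. For p = 37, n = 1540, the terms are:
  ⌊1540/37^1⌋ = ⌊1540/37⌋ = 41
  ⌊1540/37^2⌋ = ⌊1540/1369⌋ = 1
(the next term ⌊1540/37^3⌋ = 0, terminating the sum). Summing: v_37(1540!) = 41 + 1 = 42.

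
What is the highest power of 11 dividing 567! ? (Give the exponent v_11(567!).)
v_11(567!) = 55

Legendre's formula: v_p(n!) = Σ_{k ≥ 1} ⌊n / p^k⌋. For p = 11, n = 567, the terms are:
  ⌊567/11^1⌋ = ⌊567/11⌋ = 51
  ⌊567/11^2⌋ = ⌊567/121⌋ = 4
(the next term ⌊567/11^3⌋ = 0, terminating the sum). Summing: v_11(567!) = 51 + 4 = 55.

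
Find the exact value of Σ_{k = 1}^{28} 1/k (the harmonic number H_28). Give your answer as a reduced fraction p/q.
H_28 = 315404588903/80313433200

Direct summation: H_28 = 1 + 1/2 + ... + 1/28. The least common denominator is lcm(1, ..., 28) = 80313433200; over this denominator the numerator is 80313433200 + 40156716600 + 26771144400 + 20078358300 + 16062686640 + 13385572200 + 11473347600 + 10039179150 + 8923714800 + 8031343320 + 7301221200 + 6692786100 + 6177956400 + 5736673800 + 5354228880 + 5019589575 + 4724319600 + 4461857400 + 4227022800 + 4015671660 + 3824449200 + 3650610600 + 3491888400 + 3346393050 + 3212537328 + 3088978200 + 2974571600 + 2868336900 = 315404588903, so H_28 = 315404588903/80313433200 (already in lowest terms) ≈ 3.92717. (The PNT-adjacent estimate ln(28) + γ ≈ 3.90942 matches within O(1/n).)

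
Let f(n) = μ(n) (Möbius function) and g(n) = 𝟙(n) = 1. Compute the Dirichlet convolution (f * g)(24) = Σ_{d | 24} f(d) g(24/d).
(μ * 𝟙)(24) = 0

Divisors of 24: [1, 2, 3, 4, 6, 8, 12, 24]. For each d | 24:
  d = 1: μ(1) · 𝟙(24/1) = 1 · 1 = 1
  d = 2: μ(2) · 𝟙(24/2) = -1 · 1 = -1
  d = 3: μ(3) · 𝟙(24/3) = -1 · 1 = -1
  d = 4: μ(4) · 𝟙(24/4) = 0 · 1 = 0
  d = 6: μ(6) · 𝟙(24/6) = 1 · 1 = 1
  d = 8: μ(8) · 𝟙(24/8) = 0 · 1 = 0
  d = 12: μ(12) · 𝟙(24/12) = 0 · 1 = 0
  d = 24: μ(24) · 𝟙(24/24) = 0 · 1 = 0
Summing: (μ * 𝟙)(24) = 1 + -1 + -1 + 0 + 1 + 0 + 0 + 0 = 0.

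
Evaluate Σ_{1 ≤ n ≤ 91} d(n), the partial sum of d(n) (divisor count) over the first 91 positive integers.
Σ_{n ≤ 91} d(n) = 429

Compute d(n) for each 1 ≤ n ≤ 91: d(1) = 1, d(2) = 2, d(3) = 2, d(4) = 3, d(5) = 2, d(6) = 4, d(7) = 2, d(8) = 4, d(9) = 3, d(10) = 4, d(11) = 2, d(12) = 6, d(13) = 2, d(14) = 4, d(15) = 4, d(16) = 5, d(17) = 2, d(18) = 6, d(19) = 2, d(20) = 6, d(21) = 4, d(22) = 4, d(23) = 2, d(24) = 8, d(25) = 3, d(26) = 4, d(27) = 4, d(28) = 6, d(29) = 2, d(30) = 8, d(31) = 2, d(32) = 6, d(33) = 4, d(34) = 4, d(35) = 4, d(36) = 9, d(37) = 2, d(38) = 4, d(39) = 4, d(40) = 8, d(41) = 2, d(42) = 8, d(43) = 2, d(44) = 6, d(45) = 6, d(46) = 4, d(47) = 2, d(48) = 10, d(49) = 3, d(50) = 6, d(51) = 4, d(52) = 6, d(53) = 2, d(54) = 8, d(55) = 4, d(56) = 8, d(57) = 4, d(58) = 4, d(59) = 2, d(60) = 12, d(61) = 2, d(62) = 4, d(63) = 6, d(64) = 7, d(65) = 4, d(66) = 8, d(67) = 2, d(68) = 6, d(69) = 4, d(70) = 8, d(71) = 2, d(72) = 12, d(73) = 2, d(74) = 4, d(75) = 6, d(76) = 6, d(77) = 4, d(78) = 8, d(79) = 2, d(80) = 10, d(81) = 5, d(82) = 4, d(83) = 2, d(84) = 12, d(85) = 4, d(86) = 4, d(87) = 4, d(88) = 8, d(89) = 2, d(90) = 12, d(91) = 4. Summing all 91 values: 429. (Dirichlet's divisor formula: Σ_{n ≤ x} d(n) = x ln(x) + (2γ − 1) x + O(√x). For x = 91, the asymptotic estimate is ≈ 424.54.)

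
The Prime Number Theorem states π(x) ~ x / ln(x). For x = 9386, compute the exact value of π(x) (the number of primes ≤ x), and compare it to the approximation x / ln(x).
π(9386) = 1160;  x/ln(x) ≈ 1026.13;  relative error ≈ 11.54%.

Directly count primes up to 9386: π(9386) = 1160. The PNT approximation gives 9386/ln(9386) ≈ 9386/9.14697 ≈ 1026.13. Relative error (π(x) − x/ln(x)) / π(x) ≈ 11.54%; the approximation is known to undercount slightly (Li(x) is a better estimate).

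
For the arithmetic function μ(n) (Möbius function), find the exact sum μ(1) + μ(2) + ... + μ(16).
Σ_{n ≤ 16} μ(n) = -1

Compute μ(n) for each 1 ≤ n ≤ 16: μ(1) = 1, μ(2) = -1, μ(3) = -1, μ(4) = 0, μ(5) = -1, μ(6) = 1, μ(7) = -1, μ(8) = 0, μ(9) = 0, μ(10) = 1, μ(11) = -1, μ(12) = 0, μ(13) = -1, μ(14) = 1, μ(15) = 1, μ(16) = 0. Summing all 16 values: -1. (Mertens function M(x) = Σ_{n ≤ x} μ(n); on average M(x) should be small (PNT ⟺ M(x) = o(x)).)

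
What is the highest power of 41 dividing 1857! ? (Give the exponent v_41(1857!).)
v_41(1857!) = 46

Legendre's formula: v_p(n!) = Σ_{k ≥ 1} ⌊n / p^k⌋. For p = 41, n = 1857, the terms are:
  ⌊1857/41^1⌋ = ⌊1857/41⌋ = 45
  ⌊1857/41^2⌋ = ⌊1857/1681⌋ = 1
(the next term ⌊1857/41^3⌋ = 0, terminating the sum). Summing: v_41(1857!) = 45 + 1 = 46.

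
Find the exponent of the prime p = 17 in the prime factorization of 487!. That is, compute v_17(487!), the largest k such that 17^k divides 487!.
v_17(487!) = 29

Legendre's formula: v_p(n!) = Σ_{k ≥ 1} ⌊n / p^k⌋. For p = 17, n = 487, the terms are:
  ⌊487/17^1⌋ = ⌊487/17⌋ = 28
  ⌊487/17^2⌋ = ⌊487/289⌋ = 1
(the next term ⌊487/17^3⌋ = 0, terminating the sum). Summing: v_17(487!) = 28 + 1 = 29.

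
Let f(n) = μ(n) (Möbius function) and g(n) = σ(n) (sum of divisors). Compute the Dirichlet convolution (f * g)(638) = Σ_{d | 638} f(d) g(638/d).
(μ * σ)(638) = 638

Divisors of 638: [1, 2, 11, 22, 29, 58, 319, 638]. For each d | 638:
  d = 1: μ(1) · σ(638/1) = 1 · 1080 = 1080
  d = 2: μ(2) · σ(638/2) = -1 · 360 = -360
  d = 11: μ(11) · σ(638/11) = -1 · 90 = -90
  d = 22: μ(22) · σ(638/22) = 1 · 30 = 30
  d = 29: μ(29) · σ(638/29) = -1 · 36 = -36
  d = 58: μ(58) · σ(638/58) = 1 · 12 = 12
  d = 319: μ(319) · σ(638/319) = 1 · 3 = 3
  d = 638: μ(638) · σ(638/638) = -1 · 1 = -1
Summing: (μ * σ)(638) = 1080 + -360 + -90 + 30 + -36 + 12 + 3 + -1 = 638.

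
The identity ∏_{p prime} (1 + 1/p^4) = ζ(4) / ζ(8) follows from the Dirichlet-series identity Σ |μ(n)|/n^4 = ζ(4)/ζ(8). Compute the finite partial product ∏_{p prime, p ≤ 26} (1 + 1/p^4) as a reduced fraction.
∏ = 577447917650941187656457324944/535704058713408612067696280625

The primes p ≤ 26 are [2, 3, 5, 7, 11, 13, 17, 19, 23]. For each, (1 + 1/p^4) = (p^4 + 1)/p^4. Multiplying these fractions over p ∈ [2, 3, 5, 7, 11, 13, 17, 19, 23] gives 577447917650941187656457324944/535704058713408612067696280625. (In the limit P → ∞ this tends to ζ(4)/ζ(8).)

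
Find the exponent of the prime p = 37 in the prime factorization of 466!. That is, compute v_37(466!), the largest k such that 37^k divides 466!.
v_37(466!) = 12

Legendre's formula: v_p(n!) = Σ_{k ≥ 1} ⌊n / p^k⌋. For p = 37, n = 466, the terms are:
  ⌊466/37^1⌋ = ⌊466/37⌋ = 12
(the next term ⌊466/37^2⌋ = 0, terminating the sum). Summing: v_37(466!) = 12 = 12.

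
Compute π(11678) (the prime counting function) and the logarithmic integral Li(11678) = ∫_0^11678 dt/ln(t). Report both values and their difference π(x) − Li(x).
π(11678) = 1401;  Li(11678) ≈ 1426.77;  π(x) − Li(x) ≈ -25.77.

Direct count of primes ≤ 11678 gives π(11678) = 1401. Numerical evaluation of the logarithmic integral gives Li(11678) ≈ 1426.77. The difference π(x) − Li(x) ≈ -25.77 is typically negative for small/moderate x (Li(x) overestimates), though Littlewood's theorem shows this sign changes infinitely often.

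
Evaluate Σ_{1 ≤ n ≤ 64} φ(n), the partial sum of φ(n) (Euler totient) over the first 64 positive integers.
Σ_{n ≤ 64} φ(n) = 1260

Compute φ(n) for each 1 ≤ n ≤ 64: φ(1) = 1, φ(2) = 1, φ(3) = 2, φ(4) = 2, φ(5) = 4, φ(6) = 2, φ(7) = 6, φ(8) = 4, φ(9) = 6, φ(10) = 4, φ(11) = 10, φ(12) = 4, φ(13) = 12, φ(14) = 6, φ(15) = 8, φ(16) = 8, φ(17) = 16, φ(18) = 6, φ(19) = 18, φ(20) = 8, φ(21) = 12, φ(22) = 10, φ(23) = 22, φ(24) = 8, φ(25) = 20, φ(26) = 12, φ(27) = 18, φ(28) = 12, φ(29) = 28, φ(30) = 8, φ(31) = 30, φ(32) = 16, φ(33) = 20, φ(34) = 16, φ(35) = 24, φ(36) = 12, φ(37) = 36, φ(38) = 18, φ(39) = 24, φ(40) = 16, φ(41) = 40, φ(42) = 12, φ(43) = 42, φ(44) = 20, φ(45) = 24, φ(46) = 22, φ(47) = 46, φ(48) = 16, φ(49) = 42, φ(50) = 20, φ(51) = 32, φ(52) = 24, φ(53) = 52, φ(54) = 18, φ(55) = 40, φ(56) = 24, φ(57) = 36, φ(58) = 28, φ(59) = 58, φ(60) = 16, φ(61) = 60, φ(62) = 30, φ(63) = 36, φ(64) = 32. Summing all 64 values: 1260. (Average order: Σ_{n ≤ x} φ(n) ~ (3/π²) x². For x = 64, (3/π²)·64² ≈ 1245.03.)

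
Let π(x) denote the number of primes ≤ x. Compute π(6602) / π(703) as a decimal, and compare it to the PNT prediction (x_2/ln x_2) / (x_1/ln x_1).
π(6602)/π(703) = 853/126 ≈ 6.7698;  PNT prediction ≈ 6.9996.

π(703) = 126 and π(6602) = 853, so π(6602)/π(703) ≈ 6.7698. The PNT-predicted ratio is (6602/ln(6602)) / (703/ln(703)) ≈ 6.9996. The two agree to within a few percent, as expected.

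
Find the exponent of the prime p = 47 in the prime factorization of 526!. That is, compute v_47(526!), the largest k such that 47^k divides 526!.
v_47(526!) = 11

Legendre's formula: v_p(n!) = Σ_{k ≥ 1} ⌊n / p^k⌋. For p = 47, n = 526, the terms are:
  ⌊526/47^1⌋ = ⌊526/47⌋ = 11
(the next term ⌊526/47^2⌋ = 0, terminating the sum). Summing: v_47(526!) = 11 = 11.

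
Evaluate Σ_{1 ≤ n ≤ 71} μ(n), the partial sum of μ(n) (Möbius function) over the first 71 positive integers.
Σ_{n ≤ 71} μ(n) = -3

Compute μ(n) for each 1 ≤ n ≤ 71: μ(1) = 1, μ(2) = -1, μ(3) = -1, μ(4) = 0, μ(5) = -1, μ(6) = 1, μ(7) = -1, μ(8) = 0, μ(9) = 0, μ(10) = 1, μ(11) = -1, μ(12) = 0, μ(13) = -1, μ(14) = 1, μ(15) = 1, μ(16) = 0, μ(17) = -1, μ(18) = 0, μ(19) = -1, μ(20) = 0, μ(21) = 1, μ(22) = 1, μ(23) = -1, μ(24) = 0, μ(25) = 0, μ(26) = 1, μ(27) = 0, μ(28) = 0, μ(29) = -1, μ(30) = -1, μ(31) = -1, μ(32) = 0, μ(33) = 1, μ(34) = 1, μ(35) = 1, μ(36) = 0, μ(37) = -1, μ(38) = 1, μ(39) = 1, μ(40) = 0, μ(41) = -1, μ(42) = -1, μ(43) = -1, μ(44) = 0, μ(45) = 0, μ(46) = 1, μ(47) = -1, μ(48) = 0, μ(49) = 0, μ(50) = 0, μ(51) = 1, μ(52) = 0, μ(53) = -1, μ(54) = 0, μ(55) = 1, μ(56) = 0, μ(57) = 1, μ(58) = 1, μ(59) = -1, μ(60) = 0, μ(61) = -1, μ(62) = 1, μ(63) = 0, μ(64) = 0, μ(65) = 1, μ(66) = -1, μ(67) = -1, μ(68) = 0, μ(69) = 1, μ(70) = -1, μ(71) = -1. Summing all 71 values: -3. (Mertens function M(x) = Σ_{n ≤ x} μ(n); on average M(x) should be small (PNT ⟺ M(x) = o(x)).)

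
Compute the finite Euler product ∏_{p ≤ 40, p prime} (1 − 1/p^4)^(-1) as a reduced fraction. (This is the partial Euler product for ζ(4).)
∏ = 118583889910340935015737417301254569/109564363617893205834674995200000000

The primes p ≤ 40 are [2, 3, 5, 7, 11, 13, 17, 19, 23, 29, 31, 37]. For each prime, (1 − 1/p^4)^(-1) = p^4 / (p^4 − 1). The product is (1 − 1/2^4)^(-1), (1 − 1/3^4)^(-1), (1 − 1/5^4)^(-1), (1 − 1/7^4)^(-1), (1 − 1/11^4)^(-1), (1 − 1/13^4)^(-1), (1 − 1/17^4)^(-1), (1 − 1/19^4)^(-1), (1 − 1/23^4)^(-1), (1 − 1/29^4)^(-1), (1 − 1/31^4)^(-1), (1 − 1/37^4)^(-1) = ∏ p^4 / (p^4 − 1) = 118583889910340935015737417301254569/109564363617893205834674995200000000.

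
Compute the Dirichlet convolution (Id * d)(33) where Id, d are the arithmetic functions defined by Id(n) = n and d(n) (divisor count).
(Id * d)(33) = 65

Divisors of 33: [1, 3, 11, 33]. For each d | 33:
  d = 1: Id(1) · d(33/1) = 1 · 4 = 4
  d = 3: Id(3) · d(33/3) = 3 · 2 = 6
  d = 11: Id(11) · d(33/11) = 11 · 2 = 22
  d = 33: Id(33) · d(33/33) = 33 · 1 = 33
Summing: (Id * d)(33) = 4 + 6 + 22 + 33 = 65.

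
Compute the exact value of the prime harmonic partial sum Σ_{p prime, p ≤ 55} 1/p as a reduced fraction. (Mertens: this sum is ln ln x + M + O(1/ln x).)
Σ 1/p = 54766551458687142251/32589158477190044730

π(55) = 16, so the primes ≤ 55 are [2, 3, 5, 7, 11, 13, 17, 19, 23, 29, 31, 37, 41, 43, 47, 53]. Summing 1/p over these primes: 54766551458687142251/32589158477190044730 ≈ 1.6805. Mertens estimate ln ln(55) + 0.2615 ≈ 1.6496.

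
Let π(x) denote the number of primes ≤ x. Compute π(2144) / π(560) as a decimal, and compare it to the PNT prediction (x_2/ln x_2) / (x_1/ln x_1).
π(2144)/π(560) = 324/102 ≈ 3.1765;  PNT prediction ≈ 3.1585.

π(560) = 102 and π(2144) = 324, so π(2144)/π(560) ≈ 3.1765. The PNT-predicted ratio is (2144/ln(2144)) / (560/ln(560)) ≈ 3.1585. The two agree to within a few percent, as expected.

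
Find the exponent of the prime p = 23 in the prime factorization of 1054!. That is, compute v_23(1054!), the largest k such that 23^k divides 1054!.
v_23(1054!) = 46

Legendre's formula: v_p(n!) = Σ_{k ≥ 1} ⌊n / p^k⌋. For p = 23, n = 1054, the terms are:
  ⌊1054/23^1⌋ = ⌊1054/23⌋ = 45
  ⌊1054/23^2⌋ = ⌊1054/529⌋ = 1
(the next term ⌊1054/23^3⌋ = 0, terminating the sum). Summing: v_23(1054!) = 45 + 1 = 46.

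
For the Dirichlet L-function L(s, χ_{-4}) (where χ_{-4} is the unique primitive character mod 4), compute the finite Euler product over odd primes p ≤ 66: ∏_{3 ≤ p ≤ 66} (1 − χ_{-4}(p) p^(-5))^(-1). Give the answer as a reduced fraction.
∏ = 478212334295798677259125227573990358291095208018494528428976877948999059062284551009530475199/480056794509206891424767146601704797711651986953735424570384919662551238689346859653136384000

The odd primes p ≤ 66 are [3, 5, 7, 11, 13, 17, 19, 23, 29, 31, 37, 41, 43, 47, 53, 59, 61]. For each, χ(p) = 1 if p ≡ 1 mod 4, χ(p) = −1 if p ≡ 3 mod 4. Taking (1 − χ(p)/p^5)^(-1) = p^5/(p^5 − χ(p)): (1 − (-1)/3^5)^(-1) · (1 − (1)/5^5)^(-1) · (1 − (-1)/7^5)^(-1) · (1 − (-1)/11^5)^(-1) · (1 − (1)/13^5)^(-1) · (1 − (1)/17^5)^(-1) · (1 − (-1)/19^5)^(-1) · (1 − (-1)/23^5)^(-1) · (1 − (1)/29^5)^(-1) · (1 − (-1)/31^5)^(-1) · (1 − (1)/37^5)^(-1) · (1 − (1)/41^5)^(-1) · (1 − (-1)/43^5)^(-1) · (1 − (-1)/47^5)^(-1) · (1 − (1)/53^5)^(-1) · (1 − (-1)/59^5)^(-1) · (1 − (1)/61^5)^(-1) = 478212334295798677259125227573990358291095208018494528428976877948999059062284551009530475199/480056794509206891424767146601704797711651986953735424570384919662551238689346859653136384000.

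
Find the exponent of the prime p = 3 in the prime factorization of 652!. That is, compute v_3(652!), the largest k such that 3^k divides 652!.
v_3(652!) = 323

Legendre's formula: v_p(n!) = Σ_{k ≥ 1} ⌊n / p^k⌋. For p = 3, n = 652, the terms are:
  ⌊652/3^1⌋ = ⌊652/3⌋ = 217
  ⌊652/3^2⌋ = ⌊652/9⌋ = 72
  ⌊652/3^3⌋ = ⌊652/27⌋ = 24
  ⌊652/3^4⌋ = ⌊652/81⌋ = 8
  ⌊652/3^5⌋ = ⌊652/243⌋ = 2
(the next term ⌊652/3^6⌋ = 0, terminating the sum). Summing: v_3(652!) = 217 + 72 + 24 + 8 + 2 = 323.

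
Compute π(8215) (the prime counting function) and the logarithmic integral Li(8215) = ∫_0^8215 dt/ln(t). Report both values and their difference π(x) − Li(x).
π(8215) = 1029;  Li(8215) ≈ 1050.30;  π(x) − Li(x) ≈ -21.30.

Direct count of primes ≤ 8215 gives π(8215) = 1029. Numerical evaluation of the logarithmic integral gives Li(8215) ≈ 1050.30. The difference π(x) − Li(x) ≈ -21.30 is typically negative for small/moderate x (Li(x) overestimates), though Littlewood's theorem shows this sign changes infinitely often.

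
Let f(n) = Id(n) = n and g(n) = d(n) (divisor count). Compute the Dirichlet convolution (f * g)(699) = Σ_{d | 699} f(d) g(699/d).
(Id * d)(699) = 1175

Divisors of 699: [1, 3, 233, 699]. For each d | 699:
  d = 1: Id(1) · d(699/1) = 1 · 4 = 4
  d = 3: Id(3) · d(699/3) = 3 · 2 = 6
  d = 233: Id(233) · d(699/233) = 233 · 2 = 466
  d = 699: Id(699) · d(699/699) = 699 · 1 = 699
Summing: (Id * d)(699) = 4 + 6 + 466 + 699 = 1175.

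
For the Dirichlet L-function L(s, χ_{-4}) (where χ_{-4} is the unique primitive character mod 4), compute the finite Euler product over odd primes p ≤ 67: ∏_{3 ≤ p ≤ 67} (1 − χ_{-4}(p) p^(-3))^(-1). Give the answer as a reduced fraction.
∏ = 497044101252700953274063170881740849527845657594881/512972994773739111227016105418519405174088647311360

The odd primes p ≤ 67 are [3, 5, 7, 11, 13, 17, 19, 23, 29, 31, 37, 41, 43, 47, 53, 59, 61, 67]. For each, χ(p) = 1 if p ≡ 1 mod 4, χ(p) = −1 if p ≡ 3 mod 4. Taking (1 − χ(p)/p^3)^(-1) = p^3/(p^3 − χ(p)): (1 − (-1)/3^3)^(-1) · (1 − (1)/5^3)^(-1) · (1 − (-1)/7^3)^(-1) · (1 − (-1)/11^3)^(-1) · (1 − (1)/13^3)^(-1) · (1 − (1)/17^3)^(-1) · (1 − (-1)/19^3)^(-1) · (1 − (-1)/23^3)^(-1) · (1 − (1)/29^3)^(-1) · (1 − (-1)/31^3)^(-1) · (1 − (1)/37^3)^(-1) · (1 − (1)/41^3)^(-1) · (1 − (-1)/43^3)^(-1) · (1 − (-1)/47^3)^(-1) · (1 − (1)/53^3)^(-1) · (1 − (-1)/59^3)^(-1) · (1 − (1)/61^3)^(-1) · (1 − (-1)/67^3)^(-1) = 497044101252700953274063170881740849527845657594881/512972994773739111227016105418519405174088647311360.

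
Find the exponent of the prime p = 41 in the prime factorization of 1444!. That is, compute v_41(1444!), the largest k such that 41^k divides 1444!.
v_41(1444!) = 35

Legendre's formula: v_p(n!) = Σ_{k ≥ 1} ⌊n / p^k⌋. For p = 41, n = 1444, the terms are:
  ⌊1444/41^1⌋ = ⌊1444/41⌋ = 35
(the next term ⌊1444/41^2⌋ = 0, terminating the sum). Summing: v_41(1444!) = 35 = 35.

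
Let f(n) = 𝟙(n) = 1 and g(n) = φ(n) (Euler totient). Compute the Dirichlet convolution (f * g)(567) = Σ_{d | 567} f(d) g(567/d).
(𝟙 * φ)(567) = 567

Divisors of 567: [1, 3, 7, 9, 21, 27, 63, 81, 189, 567]. For each d | 567:
  d = 1: 𝟙(1) · φ(567/1) = 1 · 324 = 324
  d = 3: 𝟙(3) · φ(567/3) = 1 · 108 = 108
  d = 7: 𝟙(7) · φ(567/7) = 1 · 54 = 54
  d = 9: 𝟙(9) · φ(567/9) = 1 · 36 = 36
  d = 21: 𝟙(21) · φ(567/21) = 1 · 18 = 18
  d = 27: 𝟙(27) · φ(567/27) = 1 · 12 = 12
  d = 63: 𝟙(63) · φ(567/63) = 1 · 6 = 6
  d = 81: 𝟙(81) · φ(567/81) = 1 · 6 = 6
  d = 189: 𝟙(189) · φ(567/189) = 1 · 2 = 2
  d = 567: 𝟙(567) · φ(567/567) = 1 · 1 = 1
Summing: (𝟙 * φ)(567) = 324 + 108 + 54 + 36 + 18 + 12 + 6 + 6 + 2 + 1 = 567.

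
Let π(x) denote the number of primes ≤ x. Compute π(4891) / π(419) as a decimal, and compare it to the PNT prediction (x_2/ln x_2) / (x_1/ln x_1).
π(4891)/π(419) = 654/81 ≈ 8.0741;  PNT prediction ≈ 8.2965.

π(419) = 81 and π(4891) = 654, so π(4891)/π(419) ≈ 8.0741. The PNT-predicted ratio is (4891/ln(4891)) / (419/ln(419)) ≈ 8.2965. The two agree to within a few percent, as expected.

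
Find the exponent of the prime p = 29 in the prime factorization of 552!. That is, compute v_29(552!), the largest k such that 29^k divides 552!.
v_29(552!) = 19

Legendre's formula: v_p(n!) = Σ_{k ≥ 1} ⌊n / p^k⌋. For p = 29, n = 552, the terms are:
  ⌊552/29^1⌋ = ⌊552/29⌋ = 19
(the next term ⌊552/29^2⌋ = 0, terminating the sum). Summing: v_29(552!) = 19 = 19.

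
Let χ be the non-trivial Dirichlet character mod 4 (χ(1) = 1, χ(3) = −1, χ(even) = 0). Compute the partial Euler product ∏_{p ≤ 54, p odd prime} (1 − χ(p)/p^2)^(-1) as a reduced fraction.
∏ = 6080498115610191266973991/6635764829241999360000000

The odd primes p ≤ 54 are [3, 5, 7, 11, 13, 17, 19, 23, 29, 31, 37, 41, 43, 47, 53]. For each, χ(p) = 1 if p ≡ 1 mod 4, χ(p) = −1 if p ≡ 3 mod 4. Taking (1 − χ(p)/p^2)^(-1) = p^2/(p^2 − χ(p)): (1 − (-1)/3^2)^(-1) · (1 − (1)/5^2)^(-1) · (1 − (-1)/7^2)^(-1) · (1 − (-1)/11^2)^(-1) · (1 − (1)/13^2)^(-1) · (1 − (1)/17^2)^(-1) · (1 − (-1)/19^2)^(-1) · (1 − (-1)/23^2)^(-1) · (1 − (1)/29^2)^(-1) · (1 − (-1)/31^2)^(-1) · (1 − (1)/37^2)^(-1) · (1 − (1)/41^2)^(-1) · (1 − (-1)/43^2)^(-1) · (1 − (-1)/47^2)^(-1) · (1 − (1)/53^2)^(-1) = 6080498115610191266973991/6635764829241999360000000.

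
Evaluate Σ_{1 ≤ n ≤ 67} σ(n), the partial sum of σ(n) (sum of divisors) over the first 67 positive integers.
Σ_{n ≤ 67} σ(n) = 3699

Compute σ(n) for each 1 ≤ n ≤ 67: σ(1) = 1, σ(2) = 3, σ(3) = 4, σ(4) = 7, σ(5) = 6, σ(6) = 12, σ(7) = 8, σ(8) = 15, σ(9) = 13, σ(10) = 18, σ(11) = 12, σ(12) = 28, σ(13) = 14, σ(14) = 24, σ(15) = 24, σ(16) = 31, σ(17) = 18, σ(18) = 39, σ(19) = 20, σ(20) = 42, σ(21) = 32, σ(22) = 36, σ(23) = 24, σ(24) = 60, σ(25) = 31, σ(26) = 42, σ(27) = 40, σ(28) = 56, σ(29) = 30, σ(30) = 72, σ(31) = 32, σ(32) = 63, σ(33) = 48, σ(34) = 54, σ(35) = 48, σ(36) = 91, σ(37) = 38, σ(38) = 60, σ(39) = 56, σ(40) = 90, σ(41) = 42, σ(42) = 96, σ(43) = 44, σ(44) = 84, σ(45) = 78, σ(46) = 72, σ(47) = 48, σ(48) = 124, σ(49) = 57, σ(50) = 93, σ(51) = 72, σ(52) = 98, σ(53) = 54, σ(54) = 120, σ(55) = 72, σ(56) = 120, σ(57) = 80, σ(58) = 90, σ(59) = 60, σ(60) = 168, σ(61) = 62, σ(62) = 96, σ(63) = 104, σ(64) = 127, σ(65) = 84, σ(66) = 144, σ(67) = 68. Summing all 67 values: 3699. (Average order: Σ_{n ≤ x} σ(n) ~ (π²/12) x². For x = 67, (π²/12)·67² ≈ 3692.05.)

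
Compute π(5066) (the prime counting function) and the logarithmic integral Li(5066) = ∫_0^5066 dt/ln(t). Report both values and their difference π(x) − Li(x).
π(5066) = 677;  Li(5066) ≈ 692.02;  π(x) − Li(x) ≈ -15.02.

Direct count of primes ≤ 5066 gives π(5066) = 677. Numerical evaluation of the logarithmic integral gives Li(5066) ≈ 692.02. The difference π(x) − Li(x) ≈ -15.02 is typically negative for small/moderate x (Li(x) overestimates), though Littlewood's theorem shows this sign changes infinitely often.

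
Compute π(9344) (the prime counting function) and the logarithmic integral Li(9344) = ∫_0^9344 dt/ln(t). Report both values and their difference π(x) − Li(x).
π(9344) = 1157;  Li(9344) ≈ 1174.65;  π(x) − Li(x) ≈ -17.65.

Direct count of primes ≤ 9344 gives π(9344) = 1157. Numerical evaluation of the logarithmic integral gives Li(9344) ≈ 1174.65. The difference π(x) − Li(x) ≈ -17.65 is typically negative for small/moderate x (Li(x) overestimates), though Littlewood's theorem shows this sign changes infinitely often.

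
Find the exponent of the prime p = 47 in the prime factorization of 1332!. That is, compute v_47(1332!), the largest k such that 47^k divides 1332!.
v_47(1332!) = 28

Legendre's formula: v_p(n!) = Σ_{k ≥ 1} ⌊n / p^k⌋. For p = 47, n = 1332, the terms are:
  ⌊1332/47^1⌋ = ⌊1332/47⌋ = 28
(the next term ⌊1332/47^2⌋ = 0, terminating the sum). Summing: v_47(1332!) = 28 = 28.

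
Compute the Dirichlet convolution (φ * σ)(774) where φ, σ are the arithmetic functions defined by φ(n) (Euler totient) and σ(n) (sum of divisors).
(φ * σ)(774) = 9288

Divisors of 774: [1, 2, 3, 6, 9, 18, 43, 86, 129, 258, 387, 774]. For each d | 774:
  d = 1: φ(1) · σ(774/1) = 1 · 1716 = 1716
  d = 2: φ(2) · σ(774/2) = 1 · 572 = 572
  d = 3: φ(3) · σ(774/3) = 2 · 528 = 1056
  d = 6: φ(6) · σ(774/6) = 2 · 176 = 352
  d = 9: φ(9) · σ(774/9) = 6 · 132 = 792
  d = 18: φ(18) · σ(774/18) = 6 · 44 = 264
  d = 43: φ(43) · σ(774/43) = 42 · 39 = 1638
  d = 86: φ(86) · σ(774/86) = 42 · 13 = 546
  d = 129: φ(129) · σ(774/129) = 84 · 12 = 1008
  d = 258: φ(258) · σ(774/258) = 84 · 4 = 336
  d = 387: φ(387) · σ(774/387) = 252 · 3 = 756
  d = 774: φ(774) · σ(774/774) = 252 · 1 = 252
Summing: (φ * σ)(774) = 1716 + 572 + 1056 + 352 + 792 + 264 + 1638 + 546 + 1008 + 336 + 756 + 252 = 9288.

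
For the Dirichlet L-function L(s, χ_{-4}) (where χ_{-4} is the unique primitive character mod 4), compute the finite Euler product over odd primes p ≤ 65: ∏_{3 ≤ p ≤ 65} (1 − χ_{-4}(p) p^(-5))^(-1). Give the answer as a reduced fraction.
∏ = 478212334295798677259125227573990358291095208018494528428976877948999059062284551009530475199/480056794509206891424767146601704797711651986953735424570384919662551238689346859653136384000

The odd primes p ≤ 65 are [3, 5, 7, 11, 13, 17, 19, 23, 29, 31, 37, 41, 43, 47, 53, 59, 61]. For each, χ(p) = 1 if p ≡ 1 mod 4, χ(p) = −1 if p ≡ 3 mod 4. Taking (1 − χ(p)/p^5)^(-1) = p^5/(p^5 − χ(p)): (1 − (-1)/3^5)^(-1) · (1 − (1)/5^5)^(-1) · (1 − (-1)/7^5)^(-1) · (1 − (-1)/11^5)^(-1) · (1 − (1)/13^5)^(-1) · (1 − (1)/17^5)^(-1) · (1 − (-1)/19^5)^(-1) · (1 − (-1)/23^5)^(-1) · (1 − (1)/29^5)^(-1) · (1 − (-1)/31^5)^(-1) · (1 − (1)/37^5)^(-1) · (1 − (1)/41^5)^(-1) · (1 − (-1)/43^5)^(-1) · (1 − (-1)/47^5)^(-1) · (1 − (1)/53^5)^(-1) · (1 − (-1)/59^5)^(-1) · (1 − (1)/61^5)^(-1) = 478212334295798677259125227573990358291095208018494528428976877948999059062284551009530475199/480056794509206891424767146601704797711651986953735424570384919662551238689346859653136384000.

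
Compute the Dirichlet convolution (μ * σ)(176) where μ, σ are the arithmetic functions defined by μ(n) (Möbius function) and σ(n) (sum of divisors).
(μ * σ)(176) = 176

Divisors of 176: [1, 2, 4, 8, 11, 16, 22, 44, 88, 176]. For each d | 176:
  d = 1: μ(1) · σ(176/1) = 1 · 372 = 372
  d = 2: μ(2) · σ(176/2) = -1 · 180 = -180
  d = 4: μ(4) · σ(176/4) = 0 · 84 = 0
  d = 8: μ(8) · σ(176/8) = 0 · 36 = 0
  d = 11: μ(11) · σ(176/11) = -1 · 31 = -31
  d = 16: μ(16) · σ(176/16) = 0 · 12 = 0
  d = 22: μ(22) · σ(176/22) = 1 · 15 = 15
  d = 44: μ(44) · σ(176/44) = 0 · 7 = 0
  d = 88: μ(88) · σ(176/88) = 0 · 3 = 0
  d = 176: μ(176) · σ(176/176) = 0 · 1 = 0
Summing: (μ * σ)(176) = 372 + -180 + 0 + 0 + -31 + 0 + 15 + 0 + 0 + 0 = 176.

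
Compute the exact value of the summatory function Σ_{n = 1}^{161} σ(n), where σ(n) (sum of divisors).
Σ_{n ≤ 161} σ(n) = 21346

Compute σ(n) for each 1 ≤ n ≤ 161: σ(1) = 1, σ(2) = 3, σ(3) = 4, σ(4) = 7, σ(5) = 6, σ(6) = 12, σ(7) = 8, σ(8) = 15, σ(9) = 13, σ(10) = 18, σ(11) = 12, σ(12) = 28, σ(13) = 14, σ(14) = 24, σ(15) = 24, σ(16) = 31, σ(17) = 18, σ(18) = 39, σ(19) = 20, σ(20) = 42, σ(21) = 32, σ(22) = 36, σ(23) = 24, σ(24) = 60, σ(25) = 31, σ(26) = 42, σ(27) = 40, σ(28) = 56, σ(29) = 30, σ(30) = 72, σ(31) = 32, σ(32) = 63, σ(33) = 48, σ(34) = 54, σ(35) = 48, σ(36) = 91, σ(37) = 38, σ(38) = 60, σ(39) = 56, σ(40) = 90, σ(41) = 42, σ(42) = 96, σ(43) = 44, σ(44) = 84, σ(45) = 78, σ(46) = 72, σ(47) = 48, σ(48) = 124, σ(49) = 57, σ(50) = 93, σ(51) = 72, σ(52) = 98, σ(53) = 54, σ(54) = 120, σ(55) = 72, σ(56) = 120, σ(57) = 80, σ(58) = 90, σ(59) = 60, σ(60) = 168, σ(61) = 62, σ(62) = 96, σ(63) = 104, σ(64) = 127, σ(65) = 84, σ(66) = 144, σ(67) = 68, σ(68) = 126, σ(69) = 96, σ(70) = 144, σ(71) = 72, σ(72) = 195, σ(73) = 74, σ(74) = 114, σ(75) = 124, σ(76) = 140, σ(77) = 96, σ(78) = 168, σ(79) = 80, σ(80) = 186, σ(81) = 121, σ(82) = 126, σ(83) = 84, σ(84) = 224, σ(85) = 108, σ(86) = 132, σ(87) = 120, σ(88) = 180, σ(89) = 90, σ(90) = 234, σ(91) = 112, σ(92) = 168, σ(93) = 128, σ(94) = 144, σ(95) = 120, σ(96) = 252, σ(97) = 98, σ(98) = 171, σ(99) = 156, σ(100) = 217, σ(101) = 102, σ(102) = 216, σ(103) = 104, σ(104) = 210, σ(105) = 192, σ(106) = 162, σ(107) = 108, σ(108) = 280, σ(109) = 110, σ(110) = 216, σ(111) = 152, σ(112) = 248, σ(113) = 114, σ(114) = 240, σ(115) = 144, σ(116) = 210, σ(117) = 182, σ(118) = 180, σ(119) = 144, σ(120) = 360, σ(121) = 133, σ(122) = 186, σ(123) = 168, σ(124) = 224, σ(125) = 156, σ(126) = 312, σ(127) = 128, σ(128) = 255, σ(129) = 176, σ(130) = 252, σ(131) = 132, σ(132) = 336, σ(133) = 160, σ(134) = 204, σ(135) = 240, σ(136) = 270, σ(137) = 138, σ(138) = 288, σ(139) = 140, σ(140) = 336, σ(141) = 192, σ(142) = 216, σ(143) = 168, σ(144) = 403, σ(145) = 180, σ(146) = 222, σ(147) = 228, σ(148) = 266, σ(149) = 150, σ(150) = 372, σ(151) = 152, σ(152) = 300, σ(153) = 234, σ(154) = 288, σ(155) = 192, σ(156) = 392, σ(157) = 158, σ(158) = 240, σ(159) = 216, σ(160) = 378, σ(161) = 192. Summing all 161 values: 21346. (Average order: Σ_{n ≤ x} σ(n) ~ (π²/12) x². For x = 161, (π²/12)·161² ≈ 21319.17.)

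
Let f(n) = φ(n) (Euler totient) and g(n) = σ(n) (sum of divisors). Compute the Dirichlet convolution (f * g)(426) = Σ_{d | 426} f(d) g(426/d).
(φ * σ)(426) = 3408

Divisors of 426: [1, 2, 3, 6, 71, 142, 213, 426]. For each d | 426:
  d = 1: φ(1) · σ(426/1) = 1 · 864 = 864
  d = 2: φ(2) · σ(426/2) = 1 · 288 = 288
  d = 3: φ(3) · σ(426/3) = 2 · 216 = 432
  d = 6: φ(6) · σ(426/6) = 2 · 72 = 144
  d = 71: φ(71) · σ(426/71) = 70 · 12 = 840
  d = 142: φ(142) · σ(426/142) = 70 · 4 = 280
  d = 213: φ(213) · σ(426/213) = 140 · 3 = 420
  d = 426: φ(426) · σ(426/426) = 140 · 1 = 140
Summing: (φ * σ)(426) = 864 + 288 + 432 + 144 + 840 + 280 + 420 + 140 = 3408.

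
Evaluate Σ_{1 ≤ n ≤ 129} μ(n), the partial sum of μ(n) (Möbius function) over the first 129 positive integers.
Σ_{n ≤ 129} μ(n) = -1

Compute μ(n) for each 1 ≤ n ≤ 129: μ(1) = 1, μ(2) = -1, μ(3) = -1, μ(4) = 0, μ(5) = -1, μ(6) = 1, μ(7) = -1, μ(8) = 0, μ(9) = 0, μ(10) = 1, μ(11) = -1, μ(12) = 0, μ(13) = -1, μ(14) = 1, μ(15) = 1, μ(16) = 0, μ(17) = -1, μ(18) = 0, μ(19) = -1, μ(20) = 0, μ(21) = 1, μ(22) = 1, μ(23) = -1, μ(24) = 0, μ(25) = 0, μ(26) = 1, μ(27) = 0, μ(28) = 0, μ(29) = -1, μ(30) = -1, μ(31) = -1, μ(32) = 0, μ(33) = 1, μ(34) = 1, μ(35) = 1, μ(36) = 0, μ(37) = -1, μ(38) = 1, μ(39) = 1, μ(40) = 0, μ(41) = -1, μ(42) = -1, μ(43) = -1, μ(44) = 0, μ(45) = 0, μ(46) = 1, μ(47) = -1, μ(48) = 0, μ(49) = 0, μ(50) = 0, μ(51) = 1, μ(52) = 0, μ(53) = -1, μ(54) = 0, μ(55) = 1, μ(56) = 0, μ(57) = 1, μ(58) = 1, μ(59) = -1, μ(60) = 0, μ(61) = -1, μ(62) = 1, μ(63) = 0, μ(64) = 0, μ(65) = 1, μ(66) = -1, μ(67) = -1, μ(68) = 0, μ(69) = 1, μ(70) = -1, μ(71) = -1, μ(72) = 0, μ(73) = -1, μ(74) = 1, μ(75) = 0, μ(76) = 0, μ(77) = 1, μ(78) = -1, μ(79) = -1, μ(80) = 0, μ(81) = 0, μ(82) = 1, μ(83) = -1, μ(84) = 0, μ(85) = 1, μ(86) = 1, μ(87) = 1, μ(88) = 0, μ(89) = -1, μ(90) = 0, μ(91) = 1, μ(92) = 0, μ(93) = 1, μ(94) = 1, μ(95) = 1, μ(96) = 0, μ(97) = -1, μ(98) = 0, μ(99) = 0, μ(100) = 0, μ(101) = -1, μ(102) = -1, μ(103) = -1, μ(104) = 0, μ(105) = -1, μ(106) = 1, μ(107) = -1, μ(108) = 0, μ(109) = -1, μ(110) = -1, μ(111) = 1, μ(112) = 0, μ(113) = -1, μ(114) = -1, μ(115) = 1, μ(116) = 0, μ(117) = 0, μ(118) = 1, μ(119) = 1, μ(120) = 0, μ(121) = 0, μ(122) = 1, μ(123) = 1, μ(124) = 0, μ(125) = 0, μ(126) = 0, μ(127) = -1, μ(128) = 0, μ(129) = 1. Summing all 129 values: -1. (Mertens function M(x) = Σ_{n ≤ x} μ(n); on average M(x) should be small (PNT ⟺ M(x) = o(x)).)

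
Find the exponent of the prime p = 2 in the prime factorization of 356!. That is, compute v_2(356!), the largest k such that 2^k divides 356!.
v_2(356!) = 352

Legendre's formula: v_p(n!) = Σ_{k ≥ 1} ⌊n / p^k⌋. For p = 2, n = 356, the terms are:
  ⌊356/2^1⌋ = ⌊356/2⌋ = 178
  ⌊356/2^2⌋ = ⌊356/4⌋ = 89
  ⌊356/2^3⌋ = ⌊356/8⌋ = 44
  ⌊356/2^4⌋ = ⌊356/16⌋ = 22
  ⌊356/2^5⌋ = ⌊356/32⌋ = 11
  ⌊356/2^6⌋ = ⌊356/64⌋ = 5
  ⌊356/2^7⌋ = ⌊356/128⌋ = 2
  ⌊356/2^8⌋ = ⌊356/256⌋ = 1
(the next term ⌊356/2^9⌋ = 0, terminating the sum). Summing: v_2(356!) = 178 + 89 + 44 + 22 + 11 + 5 + 2 + 1 = 352.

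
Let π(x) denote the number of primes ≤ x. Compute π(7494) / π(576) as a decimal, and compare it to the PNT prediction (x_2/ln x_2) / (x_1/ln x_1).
π(7494)/π(576) = 949/105 ≈ 9.0381;  PNT prediction ≈ 9.2689.

π(576) = 105 and π(7494) = 949, so π(7494)/π(576) ≈ 9.0381. The PNT-predicted ratio is (7494/ln(7494)) / (576/ln(576)) ≈ 9.2689. The two agree to within a few percent, as expected.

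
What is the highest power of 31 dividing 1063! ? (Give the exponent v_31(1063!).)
v_31(1063!) = 35

Legendre's formula: v_p(n!) = Σ_{k ≥ 1} ⌊n / p^k⌋. For p = 31, n = 1063, the terms are:
  ⌊1063/31^1⌋ = ⌊1063/31⌋ = 34
  ⌊1063/31^2⌋ = ⌊1063/961⌋ = 1
(the next term ⌊1063/31^3⌋ = 0, terminating the sum). Summing: v_31(1063!) = 34 + 1 = 35.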